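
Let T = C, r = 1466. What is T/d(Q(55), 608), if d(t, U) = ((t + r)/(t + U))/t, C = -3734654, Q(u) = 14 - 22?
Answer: 2987723200/243 ≈ 1.2295e+7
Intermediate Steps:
Q(u) = -8
d(t, U) = (1466 + t)/(t*(U + t)) (d(t, U) = ((t + 1466)/(t + U))/t = ((1466 + t)/(U + t))/t = (1466 + t)/(t*(U + t)))
T = -3734654
T/d(Q(55), 608) = -3734654*(-8*(608 - 8)/(1466 - 8)) = -3734654/((-1/8*1458/600)) = -3734654/((-1/8*1/600*1458)) = -3734654/(-243/800) = -3734654*(-800/243) = 2987723200/243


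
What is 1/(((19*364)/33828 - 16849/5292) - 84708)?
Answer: -2131164/180532989737 ≈ -1.1805e-5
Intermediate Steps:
1/(((19*364)/33828 - 16849/5292) - 84708) = 1/((6916*(1/33828) - 16849*1/5292) - 84708) = 1/((1729/8457 - 2407/756) - 84708) = 1/(-6349625/2131164 - 84708) = 1/(-180532989737/2131164) = -2131164/180532989737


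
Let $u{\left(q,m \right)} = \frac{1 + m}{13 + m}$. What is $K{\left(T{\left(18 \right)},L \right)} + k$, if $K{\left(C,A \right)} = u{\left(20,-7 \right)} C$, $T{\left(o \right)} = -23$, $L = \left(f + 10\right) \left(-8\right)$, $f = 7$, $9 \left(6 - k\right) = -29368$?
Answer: $\frac{29629}{9} \approx 3292.1$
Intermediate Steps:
$k = \frac{29422}{9}$ ($k = 6 - - \frac{29368}{9} = 6 + \frac{29368}{9} = \frac{29422}{9} \approx 3269.1$)
$u{\left(q,m \right)} = \frac{1 + m}{13 + m}$
$L = -136$ ($L = \left(7 + 10\right) \left(-8\right) = 17 \left(-8\right) = -136$)
$K{\left(C,A \right)} = - C$ ($K{\left(C,A \right)} = \frac{1 - 7}{13 - 7} C = \frac{1}{6} \left(-6\right) C = - C$)
$K{\left(T{\left(18 \right)},L \right)} + k = \left(-1\right) \left(-23\right) + \frac{29422}{9} = 23 + \frac{29422}{9} = \frac{29629}{9}$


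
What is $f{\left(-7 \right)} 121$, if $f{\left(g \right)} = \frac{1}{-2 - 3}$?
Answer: $- \frac{121}{5} \approx -24.2$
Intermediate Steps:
$f{\left(g \right)} = - \frac{1}{5}$ ($f{\left(g \right)} = \frac{1}{-5} = - \frac{1}{5}$)
$f{\left(-7 \right)} 121 = \left(- \frac{1}{5}\right) 121 = - \frac{121}{5}$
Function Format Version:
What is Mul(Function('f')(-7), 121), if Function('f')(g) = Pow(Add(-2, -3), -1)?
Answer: Rational(-121, 5) ≈ -24.200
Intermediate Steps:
Function('f')(g) = Rational(-1, 5) (Function('f')(g) = Pow(-5, -1) = Rational(-1, 5))
Mul(Function('f')(-7), 121) = Mul(Rational(-1, 5), 121) = Rational(-121, 5)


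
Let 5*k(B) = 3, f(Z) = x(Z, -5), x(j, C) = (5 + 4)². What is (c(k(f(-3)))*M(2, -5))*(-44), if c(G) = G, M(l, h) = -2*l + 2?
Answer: 264/5 ≈ 52.800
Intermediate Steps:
x(j, C) = 81 (x(j, C) = 9² = 81)
f(Z) = 81
k(B) = ⅗ (k(B) = (⅕)*3 = ⅗)
M(l, h) = 2 - 2*l
(c(k(f(-3)))*M(2, -5))*(-44) = (3*(2 - 2*2)/5)*(-44) = (3*(2 - 4)/5)*(-44) = ((⅗)*(-2))*(-44) = -6/5*(-44) = 264/5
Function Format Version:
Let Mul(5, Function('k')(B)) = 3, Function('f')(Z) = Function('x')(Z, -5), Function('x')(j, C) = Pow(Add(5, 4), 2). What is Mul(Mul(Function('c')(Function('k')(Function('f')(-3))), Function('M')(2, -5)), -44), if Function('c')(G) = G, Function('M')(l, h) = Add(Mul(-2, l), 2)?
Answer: Rational(264, 5) ≈ 52.800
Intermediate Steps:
Function('x')(j, C) = 81 (Function('x')(j, C) = Pow(9, 2) = 81)
Function('f')(Z) = 81
Function('k')(B) = Rational(3, 5) (Function('k')(B) = Mul(Rational(1, 5), 3) = Rational(3, 5))
Function('M')(l, h) = Add(2, Mul(-2, l))
Mul(Mul(Function('c')(Function('k')(Function('f')(-3))), Function('M')(2, -5)), -44) = Mul(Mul(Rational(3, 5), Add(2, Mul(-2, 2))), -44) = Mul(Mul(Rational(3, 5), Add(2, -4)), -44) = Mul(Mul(Rational(3, 5), -2), -44) = Mul(Rational(-6, 5), -44) = Rational(264, 5)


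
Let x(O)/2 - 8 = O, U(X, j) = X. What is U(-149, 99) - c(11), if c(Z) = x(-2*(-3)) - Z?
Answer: -166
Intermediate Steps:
x(O) = 16 + 2*O
c(Z) = 28 - Z (c(Z) = (16 + 2*(-2*(-3))) - Z = (16 + 2*6) - Z = (16 + 12) - Z = 28 - Z)
U(-149, 99) - c(11) = -149 - (28 - 1*11) = -149 - (28 - 11) = -149 - 1*17 = -149 - 17 = -166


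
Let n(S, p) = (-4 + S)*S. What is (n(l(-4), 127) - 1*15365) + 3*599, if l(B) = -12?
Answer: -13376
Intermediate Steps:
n(S, p) = S*(-4 + S)
(n(l(-4), 127) - 1*15365) + 3*599 = (-12*(-4 - 12) - 1*15365) + 3*599 = (-12*(-16) - 15365) + 1797 = (192 - 15365) + 1797 = -15173 + 1797 = -13376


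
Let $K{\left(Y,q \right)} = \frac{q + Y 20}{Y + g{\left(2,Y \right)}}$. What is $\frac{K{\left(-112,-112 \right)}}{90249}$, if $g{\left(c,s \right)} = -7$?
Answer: $\frac{112}{511411} \approx 0.000219$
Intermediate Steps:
$K{\left(Y,q \right)} = \frac{q + 20 Y}{-7 + Y}$ ($K{\left(Y,q \right)} = \frac{q + Y 20}{Y - 7} = \frac{q + 20 Y}{-7 + Y}$)
$\frac{K{\left(-112,-112 \right)}}{90249} = \frac{\frac{1}{-7 - 112} \left(-112 + 20 \left(-112\right)\right)}{90249} = \frac{-112 - 2240}{-119} \cdot \frac{1}{90249} = \left(- \frac{1}{119}\right) \left(-2352\right) \frac{1}{90249} = \frac{336}{17} \cdot \frac{1}{90249} = \frac{112}{511411}$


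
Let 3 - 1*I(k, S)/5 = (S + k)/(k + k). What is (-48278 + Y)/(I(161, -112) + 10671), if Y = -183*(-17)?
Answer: -2077682/491521 ≈ -4.2270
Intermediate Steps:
I(k, S) = 15 - 5*(S + k)/(2*k) (I(k, S) = 15 - 5*(S + k)/(k + k) = 15 - 5*(S + k)/(2*k))
Y = 3111
(-48278 + Y)/(I(161, -112) + 10671) = (-48278 + 3111)/((5/2)*(-1*(-112) + 5*161)/161 + 10671) = -45167/((5/2)*(1/161)*(112 + 805) + 10671) = -45167/((5/2)*(1/161)*917 + 10671) = -45167/(655/46 + 10671) = -45167/491521/46 = -45167*46/491521 = -2077682/491521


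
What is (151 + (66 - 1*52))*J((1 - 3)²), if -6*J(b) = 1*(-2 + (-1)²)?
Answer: 55/2 ≈ 27.500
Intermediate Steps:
J(b) = ⅙ (J(b) = -(-2 + (-1)²)/6 = -(-2 + 1)/6 = -(-1)/6 = -⅙*(-1) = ⅙)
(151 + (66 - 1*52))*J((1 - 3)²) = (151 + (66 - 1*52))*(⅙) = (151 + (66 - 52))*(⅙) = (151 + 14)*(⅙) = 165*(⅙) = 55/2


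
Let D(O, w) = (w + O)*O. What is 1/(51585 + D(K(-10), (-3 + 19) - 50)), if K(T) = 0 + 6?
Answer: 1/51417 ≈ 1.9449e-5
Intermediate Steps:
K(T) = 6
D(O, w) = O*(O + w) (D(O, w) = (O + w)*O = O*(O + w))
1/(51585 + D(K(-10), (-3 + 19) - 50)) = 1/(51585 + 6*(6 + ((-3 + 19) - 50))) = 1/(51585 + 6*(6 + (16 - 50))) = 1/(51585 + 6*(6 - 34)) = 1/(51585 + 6*(-28)) = 1/(51585 - 168) = 1/51417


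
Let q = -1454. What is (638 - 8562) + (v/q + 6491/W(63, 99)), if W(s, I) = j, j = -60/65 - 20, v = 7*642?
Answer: -1628881081/197744 ≈ -8237.3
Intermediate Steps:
v = 4494
j = -272/13 (j = -60*1/65 - 20 = -12/13 - 20 = -272/13 ≈ -20.923)
W(s, I) = -272/13
(638 - 8562) + (v/q + 6491/W(63, 99)) = (638 - 8562) + (4494/(-1454) + 6491/(-272/13)) = -7924 + (4494*(-1/1454) + 6491*(-13/272)) = -7924 + (-2247/727 - 84383/272) = -7924 - 61957625/197744 = -1628881081/197744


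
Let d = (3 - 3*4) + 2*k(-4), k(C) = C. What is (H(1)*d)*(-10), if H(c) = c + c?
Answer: 340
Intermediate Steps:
H(c) = 2*c
d = -17 (d = (3 - 3*4) + 2*(-4) = (3 - 12) - 8 = -9 - 8 = -17)
(H(1)*d)*(-10) = ((2*1)*(-17))*(-10) = (2*(-17))*(-10) = -34*(-10) = 340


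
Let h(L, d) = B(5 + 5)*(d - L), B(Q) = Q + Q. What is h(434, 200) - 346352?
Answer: -351032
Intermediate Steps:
B(Q) = 2*Q
h(L, d) = -20*L + 20*d (h(L, d) = (2*(5 + 5))*(d - L) = (2*10)*(d - L) = 20*(d - L) = -20*L + 20*d)
h(434, 200) - 346352 = (-20*434 + 20*200) - 346352 = (-8680 + 4000) - 346352 = -4680 - 346352 = -351032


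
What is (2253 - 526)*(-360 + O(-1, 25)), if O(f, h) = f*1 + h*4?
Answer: -450747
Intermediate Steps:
O(f, h) = f + 4*h
(2253 - 526)*(-360 + O(-1, 25)) = (2253 - 526)*(-360 + (-1 + 4*25)) = 1727*(-360 + (-1 + 100)) = 1727*(-360 + 99) = 1727*(-261) = -450747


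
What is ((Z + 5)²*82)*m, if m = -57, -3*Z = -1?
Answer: -398848/3 ≈ -1.3295e+5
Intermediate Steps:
Z = ⅓ (Z = -⅓*(-1) = ⅓ ≈ 0.33333)
((Z + 5)²*82)*m = ((⅓ + 5)²*82)*(-57) = ((16/3)²*82)*(-57) = ((256/9)*82)*(-57) = (20992/9)*(-57) = -398848/3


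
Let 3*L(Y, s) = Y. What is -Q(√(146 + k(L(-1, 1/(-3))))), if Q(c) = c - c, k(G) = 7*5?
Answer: 0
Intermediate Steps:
L(Y, s) = Y/3
k(G) = 35
Q(c) = 0
-Q(√(146 + k(L(-1, 1/(-3))))) = -1*0 = 0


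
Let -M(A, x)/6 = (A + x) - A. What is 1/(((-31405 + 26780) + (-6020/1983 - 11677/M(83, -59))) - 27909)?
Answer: -77998/2540396551 ≈ -3.0703e-5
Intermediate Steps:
M(A, x) = -6*x (M(A, x) = -6*((A + x) - A) = -6*x)
1/(((-31405 + 26780) + (-6020/1983 - 11677/M(83, -59))) - 27909) = 1/(((-31405 + 26780) + (-6020/1983 - 11677/((-6*(-59))))) - 27909) = 1/((-4625 + (-6020*1/1983 - 11677/354)) - 27909) = 1/((-4625 + (-6020/1983 - 11677*1/354)) - 27909) = 1/((-4625 + (-6020/1983 - 11677/354)) - 27909) = 1/((-4625 - 2809619/77998) - 27909) = 1/(-363550369/77998 - 27909) = 1/(-2540396551/77998) = -77998/2540396551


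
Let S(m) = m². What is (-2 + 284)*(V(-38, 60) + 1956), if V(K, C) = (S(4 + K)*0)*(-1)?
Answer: 551592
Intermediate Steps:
V(K, C) = 0 (V(K, C) = ((4 + K)²*0)*(-1) = 0*(-1) = 0)
(-2 + 284)*(V(-38, 60) + 1956) = (-2 + 284)*(0 + 1956) = 282*1956 = 551592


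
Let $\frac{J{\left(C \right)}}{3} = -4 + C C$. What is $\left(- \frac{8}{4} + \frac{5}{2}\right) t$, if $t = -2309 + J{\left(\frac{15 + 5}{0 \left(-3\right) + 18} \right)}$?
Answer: $- \frac{62567}{54} \approx -1158.6$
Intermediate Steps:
$J{\left(C \right)} = -12 + 3 C^{2}$ ($J{\left(C \right)} = 3 \left(-4 + C C\right) = 3 \left(-4 + C^{2}\right) = -12 + 3 C^{2}$)
$t = - \frac{62567}{27}$ ($t = -2309 - \left(12 - 3 \left(\frac{15 + 5}{0 \left(-3\right) + 18}\right)^{2}\right) = -2309 - \left(12 - 3 \left(\frac{20}{0 + 18}\right)^{2}\right) = -2309 - \left(12 - 3 \left(\frac{20}{18}\right)^{2}\right) = -2309 - \left(12 - 3 \left(20 \cdot \frac{1}{18}\right)^{2}\right) = -2309 - \left(12 - 3 \left(\frac{10}{9}\right)^{2}\right) = -2309 + \left(-12 + 3 \cdot \frac{100}{81}\right) = -2309 + \left(-12 + \frac{100}{27}\right) = -2309 - \frac{224}{27} = - \frac{62567}{27} \approx -2317.3$)
$\left(- \frac{8}{4} + \frac{5}{2}\right) t = \left(- \frac{8}{4} + \frac{5}{2}\right) \left(- \frac{62567}{27}\right) = \left(\left(-8\right) \frac{1}{4} + 5 \cdot \frac{1}{2}\right) \left(- \frac{62567}{27}\right) = \left(-2 + \frac{5}{2}\right) \left(- \frac{62567}{27}\right) = \frac{1}{2} \left(- \frac{62567}{27}\right) = - \frac{62567}{54}$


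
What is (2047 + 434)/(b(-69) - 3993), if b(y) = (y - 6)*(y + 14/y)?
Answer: 57063/27536 ≈ 2.0723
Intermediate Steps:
b(y) = (-6 + y)*(y + 14/y)
(2047 + 434)/(b(-69) - 3993) = (2047 + 434)/((14 + (-69)² - 84/(-69) - 6*(-69)) - 3993) = 2481/((14 + 4761 - 84*(-1/69) + 414) - 3993) = 2481/((14 + 4761 + 28/23 + 414) - 3993) = 2481/(119375/23 - 3993) = 2481/(27536/23) = 2481*(23/27536) = 57063/27536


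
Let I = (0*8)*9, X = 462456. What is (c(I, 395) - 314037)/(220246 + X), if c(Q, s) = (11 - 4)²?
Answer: -156994/341351 ≈ -0.45992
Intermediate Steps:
I = 0 (I = 0*9 = 0)
c(Q, s) = 49 (c(Q, s) = 7² = 49)
(c(I, 395) - 314037)/(220246 + X) = (49 - 314037)/(220246 + 462456) = -313988/682702 = -313988*1/682702 = -156994/341351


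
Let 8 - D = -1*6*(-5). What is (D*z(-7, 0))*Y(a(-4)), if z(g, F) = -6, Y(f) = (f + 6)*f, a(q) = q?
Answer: -1056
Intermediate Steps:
D = -22 (D = 8 - (-1*6)*(-5) = 8 - (-6)*(-5) = 8 - 1*30 = 8 - 30 = -22)
Y(f) = f*(6 + f) (Y(f) = (6 + f)*f = f*(6 + f))
(D*z(-7, 0))*Y(a(-4)) = (-22*(-6))*(-4*(6 - 4)) = 132*(-4*2) = 132*(-8) = -1056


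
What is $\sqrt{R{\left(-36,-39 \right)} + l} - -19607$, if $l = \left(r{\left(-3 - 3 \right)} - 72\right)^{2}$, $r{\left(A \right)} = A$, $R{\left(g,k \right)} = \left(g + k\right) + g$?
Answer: $19607 + \sqrt{5973} \approx 19684.0$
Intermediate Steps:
$R{\left(g,k \right)} = k + 2 g$
$l = 6084$ ($l = \left(\left(-3 - 3\right) - 72\right)^{2} = \left(-6 - 72\right)^{2} = \left(-78\right)^{2} = 6084$)
$\sqrt{R{\left(-36,-39 \right)} + l} - -19607 = \sqrt{\left(-39 + 2 \left(-36\right)\right) + 6084} - -19607 = \sqrt{\left(-39 - 72\right) + 6084} + 19607 = \sqrt{-111 + 6084} + 19607 = \sqrt{5973} + 19607 = 19607 + \sqrt{5973}$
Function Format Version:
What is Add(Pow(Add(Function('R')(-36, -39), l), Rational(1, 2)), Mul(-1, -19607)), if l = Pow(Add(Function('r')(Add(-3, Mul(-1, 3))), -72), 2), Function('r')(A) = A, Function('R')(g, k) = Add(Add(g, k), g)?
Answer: Add(19607, Pow(5973, Rational(1, 2))) ≈ 19684.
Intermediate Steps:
Function('R')(g, k) = Add(k, Mul(2, g))
l = 6084 (l = Pow(Add(Add(-3, Mul(-1, 3)), -72), 2) = Pow(Add(Add(-3, -3), -72), 2) = Pow(Add(-6, -72), 2) = Pow(-78, 2) = 6084)
Add(Pow(Add(Function('R')(-36, -39), l), Rational(1, 2)), Mul(-1, -19607)) = Add(Pow(Add(Add(-39, Mul(2, -36)), 6084), Rational(1, 2)), Mul(-1, -19607)) = Add(Pow(Add(Add(-39, -72), 6084), Rational(1, 2)), 19607) = Add(Pow(Add(-111, 6084), Rational(1, 2)), 19607) = Add(Pow(5973, Rational(1, 2)), 19607) = Add(19607, Pow(5973, Rational(1, 2)))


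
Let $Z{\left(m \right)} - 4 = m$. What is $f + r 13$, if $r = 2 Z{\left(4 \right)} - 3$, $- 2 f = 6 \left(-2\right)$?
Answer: $175$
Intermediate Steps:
$f = 6$ ($f = - \frac{6 \left(-2\right)}{2} = \left(- \frac{1}{2}\right) \left(-12\right) = 6$)
$Z{\left(m \right)} = 4 + m$
$r = 13$ ($r = 2 \left(4 + 4\right) - 3 = 2 \cdot 8 - 3 = 16 - 3 = 13$)
$f + r 13 = 6 + 13 \cdot 13 = 6 + 169 = 175$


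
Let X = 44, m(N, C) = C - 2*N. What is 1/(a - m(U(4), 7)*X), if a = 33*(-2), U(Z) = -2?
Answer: -1/550 ≈ -0.0018182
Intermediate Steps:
a = -66
1/(a - m(U(4), 7)*X) = 1/(-66 - (7 - 2*(-2))*44) = 1/(-66 - (7 + 4)*44) = 1/(-66 - 11*44) = 1/(-66 - 1*484) = 1/(-66 - 484) = 1/(-550) = -1/550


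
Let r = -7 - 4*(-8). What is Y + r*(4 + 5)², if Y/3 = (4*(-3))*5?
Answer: 1845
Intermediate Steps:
r = 25 (r = -7 + 32 = 25)
Y = -180 (Y = 3*((4*(-3))*5) = 3*(-12*5) = 3*(-60) = -180)
Y + r*(4 + 5)² = -180 + 25*(4 + 5)² = -180 + 25*9² = -180 + 25*81 = -180 + 2025 = 1845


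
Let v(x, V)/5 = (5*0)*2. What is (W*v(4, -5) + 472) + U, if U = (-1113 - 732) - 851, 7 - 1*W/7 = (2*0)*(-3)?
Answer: -2224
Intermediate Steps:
v(x, V) = 0 (v(x, V) = 5*((5*0)*2) = 5*(0*2) = 5*0 = 0)
W = 49 (W = 49 - 7*2*0*(-3) = 49 - 0*(-3) = 49 - 7*0 = 49 + 0 = 49)
U = -2696 (U = -1845 - 851 = -2696)
(W*v(4, -5) + 472) + U = (49*0 + 472) - 2696 = (0 + 472) - 2696 = 472 - 2696 = -2224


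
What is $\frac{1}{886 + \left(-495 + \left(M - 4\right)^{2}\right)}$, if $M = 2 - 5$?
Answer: $\frac{1}{440} \approx 0.0022727$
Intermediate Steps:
$M = -3$
$\frac{1}{886 + \left(-495 + \left(M - 4\right)^{2}\right)} = \frac{1}{886 - \left(495 - \left(-3 - 4\right)^{2}\right)} = \frac{1}{886 - \left(495 - \left(-7\right)^{2}\right)} = \frac{1}{886 + \left(-495 + 49\right)} = \frac{1}{886 - 446} = \frac{1}{440}$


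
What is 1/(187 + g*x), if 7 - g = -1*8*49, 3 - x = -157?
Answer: 1/64027 ≈ 1.5618e-5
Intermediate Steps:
x = 160 (x = 3 - 1*(-157) = 3 + 157 = 160)
g = 399 (g = 7 - (-1*8)*49 = 7 - (-8)*49 = 7 - 1*(-392) = 7 + 392 = 399)
1/(187 + g*x) = 1/(187 + 399*160) = 1/(187 + 63840) = 1/64027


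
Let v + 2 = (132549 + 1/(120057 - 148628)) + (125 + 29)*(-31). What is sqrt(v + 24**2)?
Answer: sqrt(104771550631738)/28571 ≈ 358.26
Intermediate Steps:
v = 3650602382/28571 (v = -2 + ((132549 + 1/(120057 - 148628)) + (125 + 29)*(-31)) = -2 + ((132549 + 1/(-28571)) + 154*(-31)) = -2 + ((132549 - 1/28571) - 4774) = -2 + (3787057478/28571 - 4774) = -2 + 3650659524/28571 = 3650602382/28571 ≈ 1.2777e+5)
sqrt(v + 24**2) = sqrt(3650602382/28571 + 24**2) = sqrt(3650602382/28571 + 576) = sqrt(3667059278/28571) = sqrt(104771550631738)/28571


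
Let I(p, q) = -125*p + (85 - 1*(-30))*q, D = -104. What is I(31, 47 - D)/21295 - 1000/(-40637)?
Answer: 113897626/173072983 ≈ 0.65809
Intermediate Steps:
I(p, q) = -125*p + 115*q (I(p, q) = -125*p + (85 + 30)*q = -125*p + 115*q)
I(31, 47 - D)/21295 - 1000/(-40637) = (-125*31 + 115*(47 - 1*(-104)))/21295 - 1000/(-40637) = (-3875 + 115*(47 + 104))*(1/21295) - 1000*(-1/40637) = (-3875 + 115*151)*(1/21295) + 1000/40637 = (-3875 + 17365)*(1/21295) + 1000/40637 = 13490*(1/21295) + 1000/40637 = 2698/4259 + 1000/40637 = 113897626/173072983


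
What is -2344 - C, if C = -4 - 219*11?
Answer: 69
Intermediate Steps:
C = -2413 (C = -4 - 2409 = -2413)
-2344 - C = -2344 - 1*(-2413) = -2344 + 2413 = 69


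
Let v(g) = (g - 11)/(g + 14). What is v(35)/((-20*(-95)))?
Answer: 6/23275 ≈ 0.00025779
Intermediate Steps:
v(g) = (-11 + g)/(14 + g)
v(35)/((-20*(-95))) = ((-11 + 35)/(14 + 35))/((-20*(-95))) = (24/49)/1900 = ((1/49)*24)*(1/1900) = (24/49)*(1/1900) = 6/23275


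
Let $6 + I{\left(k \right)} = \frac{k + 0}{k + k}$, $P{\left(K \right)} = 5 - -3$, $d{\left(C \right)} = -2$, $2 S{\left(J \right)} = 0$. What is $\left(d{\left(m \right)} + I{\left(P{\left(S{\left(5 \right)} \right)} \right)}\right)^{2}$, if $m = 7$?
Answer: $\frac{225}{4} \approx 56.25$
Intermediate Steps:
$S{\left(J \right)} = 0$ ($S{\left(J \right)} = \frac{1}{2} \cdot 0 = 0$)
$P{\left(K \right)} = 8$ ($P{\left(K \right)} = 5 + 3 = 8$)
$I{\left(k \right)} = - \frac{11}{2}$ ($I{\left(k \right)} = -6 + \frac{k + 0}{k + k} = -6 + \frac{k}{2 k} = -6 + k \frac{1}{2 k} = -6 + \frac{1}{2} = - \frac{11}{2}$)
$\left(d{\left(m \right)} + I{\left(P{\left(S{\left(5 \right)} \right)} \right)}\right)^{2} = \left(-2 - \frac{11}{2}\right)^{2} = \left(- \frac{15}{2}\right)^{2} = \frac{225}{4}$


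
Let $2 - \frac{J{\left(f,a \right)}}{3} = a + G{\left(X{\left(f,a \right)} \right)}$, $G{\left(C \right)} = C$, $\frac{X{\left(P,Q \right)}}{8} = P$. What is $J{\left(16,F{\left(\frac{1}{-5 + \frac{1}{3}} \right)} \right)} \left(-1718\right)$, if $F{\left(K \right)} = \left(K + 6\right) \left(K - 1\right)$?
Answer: $\frac{60093063}{98} \approx 6.1319 \cdot 10^{5}$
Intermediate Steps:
$X{\left(P,Q \right)} = 8 P$
$F{\left(K \right)} = \left(-1 + K\right) \left(6 + K\right)$ ($F{\left(K \right)} = \left(6 + K\right) \left(-1 + K\right) = \left(-1 + K\right) \left(6 + K\right)$)
$J{\left(f,a \right)} = 6 - 24 f - 3 a$ ($J{\left(f,a \right)} = 6 - 3 \left(a + 8 f\right) = 6 - \left(3 a + 24 f\right) = 6 - 24 f - 3 a$)
$J{\left(16,F{\left(\frac{1}{-5 + \frac{1}{3}} \right)} \right)} \left(-1718\right) = \left(6 - 384 - 3 \left(-6 + \left(\frac{1}{-5 + \frac{1}{3}}\right)^{2} + \frac{5}{-5 + \frac{1}{3}}\right)\right) \left(-1718\right) = \left(6 - 384 - 3 \left(-6 + \left(\frac{1}{- \frac{14}{3}}\right)^{2} + \frac{5}{- \frac{14}{3}}\right)\right) \left(-1718\right) = \left(6 - 384 - 3 \left(-6 + \left(- \frac{3}{14}\right)^{2} + 5 \left(- \frac{3}{14}\right)\right)\right) \left(-1718\right) = \left(6 - 384 - 3 \left(-6 + \frac{9}{196} - \frac{15}{14}\right)\right) \left(-1718\right) = \left(6 - 384 - - \frac{4131}{196}\right) \left(-1718\right) = \left(6 - 384 + \frac{4131}{196}\right) \left(-1718\right) = \left(- \frac{69957}{196}\right) \left(-1718\right) = \frac{60093063}{98}$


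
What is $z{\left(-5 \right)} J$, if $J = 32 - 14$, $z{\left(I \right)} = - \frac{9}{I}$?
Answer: $\frac{162}{5} \approx 32.4$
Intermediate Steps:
$J = 18$
$z{\left(-5 \right)} J = - \frac{9}{-5} \cdot 18 = \left(-9\right) \left(- \frac{1}{5}\right) 18 = \frac{9}{5} \cdot 18 = \frac{162}{5}$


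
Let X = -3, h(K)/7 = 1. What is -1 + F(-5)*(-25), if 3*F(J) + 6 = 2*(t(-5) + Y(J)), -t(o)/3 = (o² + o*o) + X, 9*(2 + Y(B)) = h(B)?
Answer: 65323/27 ≈ 2419.4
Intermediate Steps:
h(K) = 7 (h(K) = 7*1 = 7)
Y(B) = -11/9 (Y(B) = -2 + (⅑)*7 = -2 + 7/9 = -11/9)
t(o) = 9 - 6*o² (t(o) = -3*((o² + o*o) - 3) = -3*((o² + o²) - 3) = -3*(2*o² - 3) = -3*(-3 + 2*o²) = 9 - 6*o²)
F(J) = -2614/27 (F(J) = -2 + (2*((9 - 6*(-5)²) - 11/9))/3 = -2 + (2*((9 - 6*25) - 11/9))/3 = -2 + (2*((9 - 150) - 11/9))/3 = -2 + (2*(-141 - 11/9))/3 = -2 + (2*(-1280/9))/3 = -2 + (⅓)*(-2560/9) = -2 - 2560/27 = -2614/27)
-1 + F(-5)*(-25) = -1 - 2614/27*(-25) = -1 + 65350/27 = 65323/27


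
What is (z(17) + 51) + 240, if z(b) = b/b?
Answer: 292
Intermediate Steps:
z(b) = 1
(z(17) + 51) + 240 = (1 + 51) + 240 = 52 + 240 = 292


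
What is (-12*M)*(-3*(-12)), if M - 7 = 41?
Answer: -20736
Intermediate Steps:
M = 48 (M = 7 + 41 = 48)
(-12*M)*(-3*(-12)) = (-12*48)*(-3*(-12)) = -576*36 = -20736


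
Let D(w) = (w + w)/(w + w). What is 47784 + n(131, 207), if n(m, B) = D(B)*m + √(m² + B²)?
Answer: 47915 + √60010 ≈ 48160.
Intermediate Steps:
D(w) = 1 (D(w) = (2*w)/((2*w)) = (2*w)*(1/(2*w)) = 1)
n(m, B) = m + √(B² + m²) (n(m, B) = 1*m + √(m² + B²) = m + √(B² + m²))
47784 + n(131, 207) = 47784 + (131 + √(207² + 131²)) = 47784 + (131 + √(42849 + 17161)) = 47784 + (131 + √60010) = 47915 + √60010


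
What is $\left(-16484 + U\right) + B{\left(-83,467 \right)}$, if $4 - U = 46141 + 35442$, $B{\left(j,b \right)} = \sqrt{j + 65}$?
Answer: $-98063 + 3 i \sqrt{2} \approx -98063.0 + 4.2426 i$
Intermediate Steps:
$B{\left(j,b \right)} = \sqrt{65 + j}$
$U = -81579$ ($U = 4 - \left(46141 + 35442\right) = 4 - 81583 = -81579$)
$\left(-16484 + U\right) + B{\left(-83,467 \right)} = \left(-16484 - 81579\right) + \sqrt{65 - 83} = -98063 + \sqrt{-18} = -98063 + 3 i \sqrt{2}$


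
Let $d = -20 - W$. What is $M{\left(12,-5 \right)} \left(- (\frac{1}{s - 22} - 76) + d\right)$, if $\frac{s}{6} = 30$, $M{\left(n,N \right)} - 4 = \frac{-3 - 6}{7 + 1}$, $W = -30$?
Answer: $\frac{312501}{1264} \approx 247.23$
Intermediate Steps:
$M{\left(n,N \right)} = \frac{23}{8}$ ($M{\left(n,N \right)} = 4 + \frac{-3 - 6}{7 + 1} = 4 - \frac{9}{8} = \frac{23}{8}$)
$s = 180$ ($s = 6 \cdot 30 = 180$)
$d = 10$ ($d = -20 - -30 = -20 + 30 = 10$)
$M{\left(12,-5 \right)} \left(- (\frac{1}{s - 22} - 76) + d\right) = \frac{23 \left(- (\frac{1}{180 - 22} - 76) + 10\right)}{8} = \frac{23 \left(- (\frac{1}{158} - 76) + 10\right)}{8} = \frac{23 \left(\left(-1\right) \left(- \frac{12007}{158}\right) + 10\right)}{8} = \frac{23 \left(\frac{12007}{158} + 10\right)}{8} = \frac{23}{8} \cdot \frac{13587}{158} = \frac{312501}{1264}$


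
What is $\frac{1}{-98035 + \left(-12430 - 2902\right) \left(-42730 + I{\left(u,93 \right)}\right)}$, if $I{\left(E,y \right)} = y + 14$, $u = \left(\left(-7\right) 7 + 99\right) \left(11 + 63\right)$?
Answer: $\frac{1}{653397801} \approx 1.5305 \cdot 10^{-9}$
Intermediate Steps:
$u = 3700$ ($u = \left(-49 + 99\right) 74 = 50 \cdot 74 = 3700$)
$I{\left(E,y \right)} = 14 + y$
$\frac{1}{-98035 + \left(-12430 - 2902\right) \left(-42730 + I{\left(u,93 \right)}\right)} = \frac{1}{-98035 + \left(-12430 - 2902\right) \left(-42730 + \left(14 + 93\right)\right)} = \frac{1}{-98035 - 15332 \left(-42730 + 107\right)} = \frac{1}{-98035 - -653495836} = \frac{1}{-98035 + 653495836} = \frac{1}{653397801}$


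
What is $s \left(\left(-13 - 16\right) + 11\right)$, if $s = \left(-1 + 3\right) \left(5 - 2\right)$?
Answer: $-108$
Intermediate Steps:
$s = 6$ ($s = 2 \cdot 3 = 6$)
$s \left(\left(-13 - 16\right) + 11\right) = 6 \left(\left(-13 - 16\right) + 11\right) = 6 \left(-29 + 11\right) = 6 \left(-18\right) = -108$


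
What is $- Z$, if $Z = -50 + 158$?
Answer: $-108$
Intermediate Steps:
$Z = 108$
$- Z = \left(-1\right) 108 = -108$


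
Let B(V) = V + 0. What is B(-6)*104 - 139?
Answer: -763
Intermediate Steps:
B(V) = V
B(-6)*104 - 139 = -6*104 - 139 = -624 - 139 = -763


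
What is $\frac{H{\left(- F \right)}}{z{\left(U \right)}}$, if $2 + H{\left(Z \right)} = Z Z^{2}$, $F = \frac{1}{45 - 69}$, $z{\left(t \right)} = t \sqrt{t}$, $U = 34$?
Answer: $- \frac{27647 \sqrt{34}}{15980544} \approx -0.010088$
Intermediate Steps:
$z{\left(t \right)} = t^{\frac{3}{2}}$
$F = - \frac{1}{24}$ ($F = \frac{1}{-24} = - \frac{1}{24} \approx -0.041667$)
$H{\left(Z \right)} = -2 + Z^{3}$ ($H{\left(Z \right)} = -2 + Z Z^{2} = -2 + Z^{3}$)
$\frac{H{\left(- F \right)}}{z{\left(U \right)}} = \frac{-2 + \left(\left(-1\right) \left(- \frac{1}{24}\right)\right)^{3}}{34^{\frac{3}{2}}} = \frac{-2 + \left(\frac{1}{24}\right)^{3}}{34 \sqrt{34}} = \left(-2 + \frac{1}{13824}\right) \frac{\sqrt{34}}{1156} = - \frac{27647 \frac{\sqrt{34}}{1156}}{13824} = - \frac{27647 \sqrt{34}}{15980544}$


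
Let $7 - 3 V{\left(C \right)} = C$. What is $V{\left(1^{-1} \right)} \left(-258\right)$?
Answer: $-516$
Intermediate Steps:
$V{\left(C \right)} = \frac{7}{3} - \frac{C}{3}$
$V{\left(1^{-1} \right)} \left(-258\right) = \left(\frac{7}{3} - \frac{1}{3 \cdot 1}\right) \left(-258\right) = \left(\frac{7}{3} - \frac{1}{3}\right) \left(-258\right) = 2 \left(-258\right) = -516$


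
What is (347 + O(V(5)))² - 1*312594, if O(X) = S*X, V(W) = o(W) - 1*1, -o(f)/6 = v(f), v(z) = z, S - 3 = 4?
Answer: -295694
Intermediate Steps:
S = 7 (S = 3 + 4 = 7)
o(f) = -6*f
V(W) = -1 - 6*W (V(W) = -6*W - 1*1 = -6*W - 1 = -1 - 6*W)
O(X) = 7*X
(347 + O(V(5)))² - 1*312594 = (347 + 7*(-1 - 6*5))² - 1*312594 = (347 + 7*(-1 - 30))² - 312594 = (347 + 7*(-31))² - 312594 = (347 - 217)² - 312594 = 130² - 312594 = 16900 - 312594 = -295694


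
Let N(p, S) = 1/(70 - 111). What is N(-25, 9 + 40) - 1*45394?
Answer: -1861155/41 ≈ -45394.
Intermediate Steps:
N(p, S) = -1/41 (N(p, S) = 1/(-41) = -1/41)
N(-25, 9 + 40) - 1*45394 = -1/41 - 1*45394 = -1/41 - 45394 = -1861155/41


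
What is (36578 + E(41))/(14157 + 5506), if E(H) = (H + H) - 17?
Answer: 36643/19663 ≈ 1.8636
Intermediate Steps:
E(H) = -17 + 2*H (E(H) = 2*H - 17 = -17 + 2*H)
(36578 + E(41))/(14157 + 5506) = (36578 + (-17 + 2*41))/(14157 + 5506) = (36578 + (-17 + 82))/19663 = (36578 + 65)*(1/19663) = 36643*(1/19663) = 36643/19663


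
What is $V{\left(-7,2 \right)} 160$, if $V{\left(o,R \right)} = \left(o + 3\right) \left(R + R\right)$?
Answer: $-2560$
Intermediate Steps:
$V{\left(o,R \right)} = 2 R \left(3 + o\right)$ ($V{\left(o,R \right)} = \left(3 + o\right) 2 R = 2 R \left(3 + o\right)$)
$V{\left(-7,2 \right)} 160 = 2 \cdot 2 \left(3 - 7\right) 160 = 2 \cdot 2 \left(-4\right) 160 = \left(-16\right) 160 = -2560$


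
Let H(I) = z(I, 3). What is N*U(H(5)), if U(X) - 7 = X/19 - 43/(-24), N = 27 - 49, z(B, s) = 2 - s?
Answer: -43835/228 ≈ -192.26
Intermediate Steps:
H(I) = -1 (H(I) = 2 - 1*3 = 2 - 3 = -1)
N = -22
U(X) = 211/24 + X/19 (U(X) = 7 + (X/19 - 43/(-24)) = 7 + (X*(1/19) - 43*(-1/24)) = 7 + (X/19 + 43/24) = 7 + (43/24 + X/19) = 211/24 + X/19)
N*U(H(5)) = -22*(211/24 + (1/19)*(-1)) = -22*(211/24 - 1/19) = -22*3985/456 = -43835/228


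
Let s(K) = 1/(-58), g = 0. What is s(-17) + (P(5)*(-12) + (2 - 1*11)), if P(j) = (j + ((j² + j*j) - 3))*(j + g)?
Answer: -181483/58 ≈ -3129.0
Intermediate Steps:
s(K) = -1/58
P(j) = j*(-3 + j + 2*j²) (P(j) = (j + ((j² + j*j) - 3))*(j + 0) = (j + ((j² + j²) - 3))*j = (j + (2*j² - 3))*j = (j + (-3 + 2*j²))*j = (-3 + j + 2*j²)*j = j*(-3 + j + 2*j²))
s(-17) + (P(5)*(-12) + (2 - 1*11)) = -1/58 + ((5*(-3 + 5 + 2*5²))*(-12) + (2 - 1*11)) = -1/58 + ((5*(-3 + 5 + 2*25))*(-12) + (2 - 11)) = -1/58 + ((5*(-3 + 5 + 50))*(-12) - 9) = -1/58 + ((5*52)*(-12) - 9) = -1/58 + (260*(-12) - 9) = -1/58 + (-3120 - 9) = -1/58 - 3129 = -181483/58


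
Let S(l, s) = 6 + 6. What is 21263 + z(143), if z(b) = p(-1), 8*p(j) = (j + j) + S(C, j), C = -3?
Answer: 85057/4 ≈ 21264.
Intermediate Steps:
S(l, s) = 12
p(j) = 3/2 + j/4 (p(j) = ((j + j) + 12)/8 = (2*j + 12)/8 = (12 + 2*j)/8 = 3/2 + j/4)
z(b) = 5/4 (z(b) = 3/2 + (¼)*(-1) = 3/2 - ¼ = 5/4)
21263 + z(143) = 21263 + 5/4 = 85057/4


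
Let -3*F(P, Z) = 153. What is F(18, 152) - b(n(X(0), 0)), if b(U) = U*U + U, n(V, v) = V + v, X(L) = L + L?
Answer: -51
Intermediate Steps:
F(P, Z) = -51 (F(P, Z) = -⅓*153 = -51)
X(L) = 2*L
b(U) = U + U² (b(U) = U² + U = U + U²)
F(18, 152) - b(n(X(0), 0)) = -51 - (2*0 + 0)*(1 + (2*0 + 0)) = -51 - (0 + 0)*(1 + (0 + 0)) = -51 - 0*(1 + 0) = -51 - 0 = -51 - 1*0 = -51 + 0 = -51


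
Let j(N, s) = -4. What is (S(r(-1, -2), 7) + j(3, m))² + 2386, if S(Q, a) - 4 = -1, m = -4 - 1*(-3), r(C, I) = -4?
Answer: 2387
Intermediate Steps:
m = -1 (m = -4 + 3 = -1)
S(Q, a) = 3 (S(Q, a) = 4 - 1 = 3)
(S(r(-1, -2), 7) + j(3, m))² + 2386 = (3 - 4)² + 2386 = (-1)² + 2386 = 1 + 2386 = 2387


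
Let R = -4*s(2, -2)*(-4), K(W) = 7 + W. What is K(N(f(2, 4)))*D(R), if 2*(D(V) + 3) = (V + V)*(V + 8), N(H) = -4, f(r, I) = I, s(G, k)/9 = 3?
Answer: 570231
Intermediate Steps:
s(G, k) = 27 (s(G, k) = 9*3 = 27)
R = 432 (R = -4*27*(-4) = -108*(-4) = 432)
D(V) = -3 + V*(8 + V) (D(V) = -3 + ((V + V)*(V + 8))/2 = -3 + ((2*V)*(8 + V))/2 = -3 + (2*V*(8 + V))/2 = -3 + V*(8 + V))
K(N(f(2, 4)))*D(R) = (7 - 4)*(-3 + 432² + 8*432) = 3*(-3 + 186624 + 3456) = 3*190077 = 570231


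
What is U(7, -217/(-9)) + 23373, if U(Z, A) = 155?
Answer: 23528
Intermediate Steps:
U(7, -217/(-9)) + 23373 = 155 + 23373 = 23528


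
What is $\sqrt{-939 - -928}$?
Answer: $i \sqrt{11} \approx 3.3166 i$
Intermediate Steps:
$\sqrt{-939 - -928} = \sqrt{-939 + \left(-33 + 961\right)} = \sqrt{-939 + 928} = \sqrt{-11} = i \sqrt{11}$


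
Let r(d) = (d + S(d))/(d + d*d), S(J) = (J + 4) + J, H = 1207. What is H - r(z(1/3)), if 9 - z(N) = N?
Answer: 454904/377 ≈ 1206.6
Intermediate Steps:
S(J) = 4 + 2*J (S(J) = (4 + J) + J = 4 + 2*J)
z(N) = 9 - N
r(d) = (4 + 3*d)/(d + d²) (r(d) = (d + (4 + 2*d))/(d + d*d) = (4 + 3*d)/(d + d²))
H - r(z(1/3)) = 1207 - (4 + 3*(9 - 1/3))/((9 - 1/3)*(1 + (9 - 1/3))) = 1207 - (4 + 3*(9 - 1*⅓))/((9 - 1*⅓)*(1 + (9 - 1*⅓))) = 1207 - (4 + 3*(9 - ⅓))/((9 - ⅓)*(1 + (9 - ⅓))) = 1207 - (4 + 3*(26/3))/(26/3*(1 + 26/3)) = 1207 - 3*(4 + 26)/(26*29/3) = 1207 - 3*3*30/(26*29) = 1207 - 1*135/377 = 1207 - 135/377 = 454904/377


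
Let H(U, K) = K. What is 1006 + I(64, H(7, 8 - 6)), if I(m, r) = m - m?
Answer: 1006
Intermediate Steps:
I(m, r) = 0
1006 + I(64, H(7, 8 - 6)) = 1006 + 0 = 1006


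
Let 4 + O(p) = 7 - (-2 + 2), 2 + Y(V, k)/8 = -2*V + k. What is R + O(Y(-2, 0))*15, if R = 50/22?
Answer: 520/11 ≈ 47.273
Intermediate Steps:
Y(V, k) = -16 - 16*V + 8*k (Y(V, k) = -16 + 8*(-2*V + k) = -16 + 8*(k - 2*V) = -16 + (-16*V + 8*k) = -16 - 16*V + 8*k)
O(p) = 3 (O(p) = -4 + (7 - (-2 + 2)) = -4 + (7 - 1*0) = -4 + (7 + 0) = -4 + 7 = 3)
R = 25/11 (R = 50*(1/22) = 25/11 ≈ 2.2727)
R + O(Y(-2, 0))*15 = 25/11 + 3*15 = 25/11 + 45 = 520/11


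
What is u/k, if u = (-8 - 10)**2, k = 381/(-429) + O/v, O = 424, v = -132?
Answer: -138996/1759 ≈ -79.020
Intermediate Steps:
k = -1759/429 (k = 381/(-429) + 424/(-132) = 381*(-1/429) + 424*(-1/132) = -127/143 - 106/33 = -1759/429 ≈ -4.1002)
u = 324 (u = (-18)**2 = 324)
u/k = 324/(-1759/429) = 324*(-429/1759) = -138996/1759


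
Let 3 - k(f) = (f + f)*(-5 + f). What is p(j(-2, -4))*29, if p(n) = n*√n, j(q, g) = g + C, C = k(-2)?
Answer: -841*I*√29 ≈ -4528.9*I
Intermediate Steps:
k(f) = 3 - 2*f*(-5 + f) (k(f) = 3 - (f + f)*(-5 + f) = 3 - 2*f*(-5 + f))
C = -25 (C = 3 - 2*(-2)² + 10*(-2) = 3 - 2*4 - 20 = 3 - 8 - 20 = -25)
j(q, g) = -25 + g (j(q, g) = g - 25 = -25 + g)
p(n) = n^(3/2)
p(j(-2, -4))*29 = (-25 - 4)^(3/2)*29 = (-29)^(3/2)*29 = -29*I*√29*29 = -841*I*√29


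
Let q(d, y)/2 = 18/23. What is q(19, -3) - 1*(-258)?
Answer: 5970/23 ≈ 259.57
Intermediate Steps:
q(d, y) = 36/23 (q(d, y) = 2*(18/23) = 36/23)
q(19, -3) - 1*(-258) = 36/23 - 1*(-258) = 36/23 + 258 = 5970/23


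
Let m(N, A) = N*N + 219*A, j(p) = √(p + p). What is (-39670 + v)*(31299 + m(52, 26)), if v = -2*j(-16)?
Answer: -1574779990 - 317576*I*√2 ≈ -1.5748e+9 - 4.4912e+5*I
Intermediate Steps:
j(p) = √2*√p (j(p) = √(2*p) = √2*√p)
v = -8*I*√2 (v = -2*√2*√(-16) = -2*√2*4*I = -8*I*√2 ≈ -11.314*I)
m(N, A) = N² + 219*A
(-39670 + v)*(31299 + m(52, 26)) = (-39670 - 8*I*√2)*(31299 + (52² + 219*26)) = (-39670 - 8*I*√2)*(31299 + (2704 + 5694)) = (-39670 - 8*I*√2)*(31299 + 8398) = (-39670 - 8*I*√2)*39697 = -1574779990 - 317576*I*√2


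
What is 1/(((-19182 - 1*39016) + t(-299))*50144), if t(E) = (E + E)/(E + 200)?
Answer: -99/288879784576 ≈ -3.4270e-10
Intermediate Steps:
t(E) = 2*E/(200 + E) (t(E) = (2*E)/(200 + E) = 2*E/(200 + E))
1/(((-19182 - 1*39016) + t(-299))*50144) = 1/(((-19182 - 1*39016) + 2*(-299)/(200 - 299))*50144) = (1/50144)/((-19182 - 39016) + 2*(-299)/(-99)) = (1/50144)/(-58198 + 2*(-299)*(-1/99)) = (1/50144)/(-58198 + 598/99) = (1/50144)/(-5761004/99) = -99/5761004*1/50144 = -99/288879784576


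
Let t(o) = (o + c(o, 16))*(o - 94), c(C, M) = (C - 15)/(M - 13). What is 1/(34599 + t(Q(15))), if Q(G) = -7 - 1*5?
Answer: 1/36825 ≈ 2.7155e-5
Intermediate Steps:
Q(G) = -12 (Q(G) = -7 - 5 = -12)
c(C, M) = (-15 + C)/(-13 + M)
t(o) = (-94 + o)*(-5 + 4*o/3) (t(o) = (o + (-15 + o)/(-13 + 16))*(o - 94) = (o + (-15 + o)/3)*(-94 + o) = (o + (-5 + o/3))*(-94 + o) = (-5 + 4*o/3)*(-94 + o) = (-94 + o)*(-5 + 4*o/3))
1/(34599 + t(Q(15))) = 1/(34599 + (470 - 391/3*(-12) + (4/3)*(-12)**2)) = 1/(34599 + (470 + 1564 + (4/3)*144)) = 1/(34599 + (470 + 1564 + 192)) = 1/(34599 + 2226) = 1/36825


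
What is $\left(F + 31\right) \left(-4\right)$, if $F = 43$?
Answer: $-296$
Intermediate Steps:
$\left(F + 31\right) \left(-4\right) = \left(43 + 31\right) \left(-4\right) = 74 \left(-4\right) = -296$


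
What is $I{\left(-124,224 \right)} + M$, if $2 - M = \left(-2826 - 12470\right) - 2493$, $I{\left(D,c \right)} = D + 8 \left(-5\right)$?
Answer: $17627$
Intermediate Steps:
$I{\left(D,c \right)} = -40 + D$ ($I{\left(D,c \right)} = D - 40 = -40 + D$)
$M = 17791$ ($M = 2 - \left(\left(-2826 - 12470\right) - 2493\right) = 2 - \left(-15296 - 2493\right) = 2 - -17789 = 2 + 17789 = 17791$)
$I{\left(-124,224 \right)} + M = \left(-40 - 124\right) + 17791 = -164 + 17791 = 17627$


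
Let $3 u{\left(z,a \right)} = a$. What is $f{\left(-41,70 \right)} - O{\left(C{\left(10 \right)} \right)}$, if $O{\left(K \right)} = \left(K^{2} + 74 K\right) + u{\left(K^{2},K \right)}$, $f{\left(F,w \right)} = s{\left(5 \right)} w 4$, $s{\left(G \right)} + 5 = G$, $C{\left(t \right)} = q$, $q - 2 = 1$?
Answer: $-232$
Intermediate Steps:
$q = 3$ ($q = 2 + 1 = 3$)
$C{\left(t \right)} = 3$
$s{\left(G \right)} = -5 + G$
$u{\left(z,a \right)} = \frac{a}{3}$
$f{\left(F,w \right)} = 0$ ($f{\left(F,w \right)} = \left(-5 + 5\right) w 4 = 0 w 4 = 0 \cdot 4 = 0$)
$O{\left(K \right)} = K^{2} + \frac{223 K}{3}$ ($O{\left(K \right)} = \left(K^{2} + 74 K\right) + \frac{K}{3} = K^{2} + \frac{223 K}{3}$)
$f{\left(-41,70 \right)} - O{\left(C{\left(10 \right)} \right)} = 0 - \frac{1}{3} \cdot 3 \left(223 + 3 \cdot 3\right) = 0 - \frac{1}{3} \cdot 3 \left(223 + 9\right) = 0 - \frac{1}{3} \cdot 3 \cdot 232 = 0 - 232 = -232$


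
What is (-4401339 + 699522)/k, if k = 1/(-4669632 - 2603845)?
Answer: 26925080807709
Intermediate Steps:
k = -1/7273477 (k = 1/(-7273477) = -1/7273477 ≈ -1.3749e-7)
(-4401339 + 699522)/k = (-4401339 + 699522)/(-1/7273477) = -3701817*(-7273477) = 26925080807709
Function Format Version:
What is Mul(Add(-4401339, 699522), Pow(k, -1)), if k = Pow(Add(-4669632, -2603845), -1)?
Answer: 26925080807709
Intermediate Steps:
k = Rational(-1, 7273477) (k = Pow(-7273477, -1) = Rational(-1, 7273477) ≈ -1.3749e-7)
Mul(Add(-4401339, 699522), Pow(k, -1)) = Mul(Add(-4401339, 699522), Pow(Rational(-1, 7273477), -1)) = Mul(-3701817, -7273477) = 26925080807709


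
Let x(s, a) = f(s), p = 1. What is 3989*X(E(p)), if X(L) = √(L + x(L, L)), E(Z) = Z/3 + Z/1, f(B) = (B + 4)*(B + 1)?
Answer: 7978*√31/3 ≈ 14807.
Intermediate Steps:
f(B) = (1 + B)*(4 + B) (f(B) = (4 + B)*(1 + B) = (1 + B)*(4 + B))
E(Z) = 4*Z/3 (E(Z) = Z*(⅓) + Z*1 = Z/3 + Z = 4*Z/3)
x(s, a) = 4 + s² + 5*s
X(L) = √(4 + L² + 6*L) (X(L) = √(L + (4 + L² + 5*L)) = √(4 + L² + 6*L))
3989*X(E(p)) = 3989*√(4 + ((4/3)*1)² + 6*((4/3)*1)) = 3989*√(4 + (4/3)² + 6*(4/3)) = 3989*√(4 + 16/9 + 8) = 3989*√(124/9) = 3989*(2*√31/3) = 7978*√31/3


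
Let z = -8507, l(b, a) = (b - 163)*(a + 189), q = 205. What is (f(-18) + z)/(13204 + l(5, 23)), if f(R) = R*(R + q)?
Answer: 11873/20292 ≈ 0.58511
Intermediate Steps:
f(R) = R*(205 + R) (f(R) = R*(R + 205) = R*(205 + R))
l(b, a) = (-163 + b)*(189 + a)
(f(-18) + z)/(13204 + l(5, 23)) = (-18*(205 - 18) - 8507)/(13204 + (-30807 - 163*23 + 189*5 + 23*5)) = (-18*187 - 8507)/(13204 + (-30807 - 3749 + 945 + 115)) = (-3366 - 8507)/(13204 - 33496) = -11873/(-20292) = -11873*(-1/20292) = 11873/20292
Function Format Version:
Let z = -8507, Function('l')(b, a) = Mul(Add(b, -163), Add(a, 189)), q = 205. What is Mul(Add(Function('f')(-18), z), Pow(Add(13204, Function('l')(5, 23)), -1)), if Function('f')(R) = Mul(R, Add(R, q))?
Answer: Rational(11873, 20292) ≈ 0.58511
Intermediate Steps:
Function('f')(R) = Mul(R, Add(205, R)) (Function('f')(R) = Mul(R, Add(R, 205)) = Mul(R, Add(205, R)))
Function('l')(b, a) = Mul(Add(-163, b), Add(189, a))
Mul(Add(Function('f')(-18), z), Pow(Add(13204, Function('l')(5, 23)), -1)) = Mul(Add(Mul(-18, Add(205, -18)), -8507), Pow(Add(13204, Add(-30807, Mul(-163, 23), Mul(189, 5), Mul(23, 5))), -1)) = Mul(Add(Mul(-18, 187), -8507), Pow(Add(13204, Add(-30807, -3749, 945, 115)), -1)) = Mul(Add(-3366, -8507), Pow(Add(13204, -33496), -1)) = Mul(-11873, Pow(-20292, -1)) = Mul(-11873, Rational(-1, 20292)) = Rational(11873, 20292)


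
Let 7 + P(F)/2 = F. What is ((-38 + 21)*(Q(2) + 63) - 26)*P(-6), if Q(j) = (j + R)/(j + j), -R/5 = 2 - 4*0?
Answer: 27638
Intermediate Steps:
R = -10 (R = -5*(2 - 4*0) = -5*(2 + 0) = -5*2 = -10)
Q(j) = (-10 + j)/(2*j) (Q(j) = (j - 10)/(j + j) = (-10 + j)/((2*j)) = (-10 + j)*(1/(2*j)) = (-10 + j)/(2*j))
P(F) = -14 + 2*F
((-38 + 21)*(Q(2) + 63) - 26)*P(-6) = ((-38 + 21)*((1/2)*(-10 + 2)/2 + 63) - 26)*(-14 + 2*(-6)) = (-17*((1/2)*(1/2)*(-8) + 63) - 26)*(-14 - 12) = (-17*(-2 + 63) - 26)*(-26) = (-17*61 - 26)*(-26) = (-1037 - 26)*(-26) = -1063*(-26) = 27638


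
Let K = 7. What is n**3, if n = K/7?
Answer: 1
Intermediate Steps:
n = 1 (n = 7/7 = 7*(1/7) = 1)
n**3 = 1**3 = 1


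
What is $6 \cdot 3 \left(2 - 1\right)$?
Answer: $18$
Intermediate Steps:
$6 \cdot 3 \left(2 - 1\right) = 18 \left(2 - 1\right) = 18 \cdot 1 = 18$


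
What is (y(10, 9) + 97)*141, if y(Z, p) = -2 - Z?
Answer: 11985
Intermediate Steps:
(y(10, 9) + 97)*141 = ((-2 - 1*10) + 97)*141 = ((-2 - 10) + 97)*141 = (-12 + 97)*141 = 85*141 = 11985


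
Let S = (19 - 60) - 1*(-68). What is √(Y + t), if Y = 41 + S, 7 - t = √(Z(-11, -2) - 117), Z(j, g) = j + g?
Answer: √(75 - I*√130) ≈ 8.6851 - 0.6564*I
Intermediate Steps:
Z(j, g) = g + j
S = 27 (S = -41 + 68 = 27)
t = 7 - I*√130 (t = 7 - √((-2 - 11) - 117) = 7 - √(-13 - 117) = 7 - √(-130) = 7 - I*√130 ≈ 7.0 - 11.402*I)
Y = 68 (Y = 41 + 27 = 68)
√(Y + t) = √(68 + (7 - I*√130)) = √(75 - I*√130)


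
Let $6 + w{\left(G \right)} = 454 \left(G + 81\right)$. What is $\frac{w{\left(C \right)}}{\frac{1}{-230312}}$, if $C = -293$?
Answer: $22168451248$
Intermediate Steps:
$w{\left(G \right)} = 36768 + 454 G$ ($w{\left(G \right)} = -6 + 454 \left(G + 81\right) = -6 + 454 \left(81 + G\right) = -6 + \left(36774 + 454 G\right) = 36768 + 454 G$)
$\frac{w{\left(C \right)}}{\frac{1}{-230312}} = \frac{36768 + 454 \left(-293\right)}{\frac{1}{-230312}} = \frac{36768 - 133022}{- \frac{1}{230312}} = \left(-96254\right) \left(-230312\right) = 22168451248$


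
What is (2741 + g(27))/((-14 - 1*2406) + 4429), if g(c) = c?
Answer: 2768/2009 ≈ 1.3778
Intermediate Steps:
(2741 + g(27))/((-14 - 1*2406) + 4429) = (2741 + 27)/((-14 - 1*2406) + 4429) = 2768/((-14 - 2406) + 4429) = 2768/(-2420 + 4429) = 2768/2009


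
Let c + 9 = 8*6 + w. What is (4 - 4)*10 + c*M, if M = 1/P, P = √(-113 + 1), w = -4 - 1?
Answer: -17*I*√7/14 ≈ -3.2127*I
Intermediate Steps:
w = -5
P = 4*I*√7 (P = √(-112) = 4*I*√7 ≈ 10.583*I)
c = 34 (c = -9 + (8*6 - 5) = -9 + (48 - 5) = -9 + 43 = 34)
M = -I*√7/28 (M = 1/(4*I*√7) = -I*√7/28 ≈ -0.094491*I)
(4 - 4)*10 + c*M = (4 - 4)*10 + 34*(-I*√7/28) = 0*10 - 17*I*√7/14 = 0 - 17*I*√7/14 = -17*I*√7/14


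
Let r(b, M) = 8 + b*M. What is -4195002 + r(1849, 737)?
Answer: -2832281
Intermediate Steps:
r(b, M) = 8 + M*b
-4195002 + r(1849, 737) = -4195002 + (8 + 737*1849) = -4195002 + (8 + 1362713) = -4195002 + 1362721 = -2832281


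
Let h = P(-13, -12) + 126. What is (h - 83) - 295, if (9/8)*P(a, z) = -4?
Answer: -2300/9 ≈ -255.56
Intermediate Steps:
P(a, z) = -32/9 (P(a, z) = (8/9)*(-4) = -32/9)
h = 1102/9 (h = -32/9 + 126 = 1102/9 ≈ 122.44)
(h - 83) - 295 = (1102/9 - 83) - 295 = 355/9 - 295 = -2300/9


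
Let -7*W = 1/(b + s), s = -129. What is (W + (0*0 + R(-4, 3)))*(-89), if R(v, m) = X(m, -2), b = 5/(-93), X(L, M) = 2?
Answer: -14962769/84014 ≈ -178.10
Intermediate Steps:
b = -5/93 (b = 5*(-1/93) = -5/93 ≈ -0.053763)
R(v, m) = 2
W = 93/84014 (W = -1/(7*(-5/93 - 129)) = -1/(7*(-12002/93)) = -⅐*(-93/12002) = 93/84014 ≈ 0.0011070)
(W + (0*0 + R(-4, 3)))*(-89) = (93/84014 + (0*0 + 2))*(-89) = (93/84014 + (0 + 2))*(-89) = (93/84014 + 2)*(-89) = (168121/84014)*(-89) = -14962769/84014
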